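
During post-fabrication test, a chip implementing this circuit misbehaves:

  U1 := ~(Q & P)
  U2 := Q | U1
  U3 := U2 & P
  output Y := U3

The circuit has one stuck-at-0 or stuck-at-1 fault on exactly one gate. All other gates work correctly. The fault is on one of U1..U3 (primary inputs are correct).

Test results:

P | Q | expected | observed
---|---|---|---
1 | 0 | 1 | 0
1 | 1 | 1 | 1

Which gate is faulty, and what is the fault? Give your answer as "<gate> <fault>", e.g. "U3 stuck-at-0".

Fault-free values for test 1 (P=1, Q=0): U1=1, U2=1, U3=1, giving Y=1. Observed 0.
Test 1: faults giving observed 0 are {U1 stuck-at-0, U2 stuck-at-0, U3 stuck-at-0}.
Test 2 (P=1, Q=1): fault-free U1=0, U2=1, U3=1 → 1; observed 1. Eliminates U2 stuck-at-0, U3 stuck-at-0.
Only U1 stuck-at-0 is consistent with every test.

U1 stuck-at-0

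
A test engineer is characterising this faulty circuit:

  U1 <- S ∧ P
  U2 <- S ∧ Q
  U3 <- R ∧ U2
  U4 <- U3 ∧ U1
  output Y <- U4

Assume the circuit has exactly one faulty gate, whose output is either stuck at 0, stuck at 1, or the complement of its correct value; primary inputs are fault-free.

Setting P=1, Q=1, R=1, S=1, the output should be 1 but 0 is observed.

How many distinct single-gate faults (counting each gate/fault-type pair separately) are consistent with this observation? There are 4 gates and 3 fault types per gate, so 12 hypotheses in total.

Fault-free: U1=1, U2=1, U3=1, U4=1 → 1. Observed 0.
  U1 stuck-at-0: output 0 ✓
  U1 stuck-at-1: output 1 ✗
  U1 inverted output: output 0 ✓
  U2 stuck-at-0: output 0 ✓
  U2 stuck-at-1: output 1 ✗
  U2 inverted output: output 0 ✓
  U3 stuck-at-0: output 0 ✓
  U3 stuck-at-1: output 1 ✗
  U3 inverted output: output 0 ✓
  U4 stuck-at-0: output 0 ✓
  U4 stuck-at-1: output 1 ✗
  U4 inverted output: output 0 ✓
Consistent faults: {U1 stuck-at-0, U1 inverted output, U2 stuck-at-0, U2 inverted output, U3 stuck-at-0, U3 inverted output, U4 stuck-at-0, U4 inverted output} — 8 in all.

8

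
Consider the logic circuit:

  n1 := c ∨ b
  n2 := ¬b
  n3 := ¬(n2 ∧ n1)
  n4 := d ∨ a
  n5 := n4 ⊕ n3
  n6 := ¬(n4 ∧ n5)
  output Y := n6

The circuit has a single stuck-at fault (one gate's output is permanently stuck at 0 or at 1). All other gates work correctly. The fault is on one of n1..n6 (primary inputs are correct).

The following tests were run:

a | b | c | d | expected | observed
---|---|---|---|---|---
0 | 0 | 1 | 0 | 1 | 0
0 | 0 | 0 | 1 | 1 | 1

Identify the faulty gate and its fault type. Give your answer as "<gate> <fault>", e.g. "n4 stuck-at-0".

Fault-free values for test 1 (a=0, b=0, c=1, d=0): n1=1, n2=1, n3=0, n4=0, n5=0, n6=1, giving Y=1. Observed 0.
Test 1: faults giving observed 0 are {n4 stuck-at-1, n6 stuck-at-0}.
Test 2 (a=0, b=0, c=0, d=1): fault-free n1=0, n2=1, n3=1, n4=1, n5=0, n6=1 → 1; observed 1. Eliminates n6 stuck-at-0.
Only n4 stuck-at-1 is consistent with every test.

n4 stuck-at-1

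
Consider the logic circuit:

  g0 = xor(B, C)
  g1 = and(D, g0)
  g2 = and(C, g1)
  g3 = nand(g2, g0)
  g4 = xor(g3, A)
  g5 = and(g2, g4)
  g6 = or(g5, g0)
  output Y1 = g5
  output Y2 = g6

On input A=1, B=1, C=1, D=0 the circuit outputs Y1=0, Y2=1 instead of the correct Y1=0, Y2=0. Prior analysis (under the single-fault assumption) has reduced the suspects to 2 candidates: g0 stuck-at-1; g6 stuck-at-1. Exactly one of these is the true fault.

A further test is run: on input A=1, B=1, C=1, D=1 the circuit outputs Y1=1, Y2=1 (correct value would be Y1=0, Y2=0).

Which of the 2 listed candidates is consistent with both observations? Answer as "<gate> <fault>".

g0 stuck-at-1

Evaluate each candidate on input A=1, B=1, C=1, D=1:
  g0 stuck-at-1: g0=1 [stuck-at-1], g1=1, g2=1, g3=0, g4=1, g5=1, g6=1 → Y1=1, Y2=1 — matches
  g6 stuck-at-1: g0=0, g1=0, g2=0, g3=1, g4=0, g5=0, g6=1 [stuck-at-1] → Y1=0, Y2=1 — eliminated
Only g0 stuck-at-1 reproduces the observed Y1=1, Y2=1.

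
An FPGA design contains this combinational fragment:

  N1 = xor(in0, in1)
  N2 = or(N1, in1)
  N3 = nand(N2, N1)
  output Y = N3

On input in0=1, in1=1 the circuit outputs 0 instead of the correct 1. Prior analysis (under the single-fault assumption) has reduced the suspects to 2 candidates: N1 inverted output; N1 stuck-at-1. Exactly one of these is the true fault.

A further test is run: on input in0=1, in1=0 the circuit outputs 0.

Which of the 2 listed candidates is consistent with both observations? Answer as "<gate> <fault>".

Evaluate each candidate on input in0=1, in1=0:
  N1 inverted output: N1=0 [inverted output], N2=0, N3=1 → 1 — eliminated
  N1 stuck-at-1: N1=1 [stuck-at-1], N2=1, N3=0 → 0 — matches
Only N1 stuck-at-1 reproduces the observed 0.

N1 stuck-at-1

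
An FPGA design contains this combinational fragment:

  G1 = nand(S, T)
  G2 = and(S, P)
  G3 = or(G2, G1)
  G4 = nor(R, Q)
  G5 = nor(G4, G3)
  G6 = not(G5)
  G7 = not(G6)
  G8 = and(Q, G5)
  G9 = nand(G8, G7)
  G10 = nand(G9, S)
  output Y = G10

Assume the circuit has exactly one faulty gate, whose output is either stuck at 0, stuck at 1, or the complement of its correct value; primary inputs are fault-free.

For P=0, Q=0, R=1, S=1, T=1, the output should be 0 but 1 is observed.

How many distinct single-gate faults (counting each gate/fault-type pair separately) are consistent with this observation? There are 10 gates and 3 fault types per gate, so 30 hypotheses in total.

6

Fault-free: G1=0, G2=0, G3=0, G4=0, G5=1, G6=0, G7=1, G8=0, G9=1, G10=0 → 0. Observed 1.
  G1: none of the 3 fault types match ✗
  G2: none of the 3 fault types match ✗
  G3: none of the 3 fault types match ✗
  G4: none of the 3 fault types match ✗
  G5: none of the 3 fault types match ✗
  G6: none of the 3 fault types match ✗
  G7: none of the 3 fault types match ✗
  G8: stuck-at-1, inverted output ✓; others ✗
  G9: stuck-at-0, inverted output ✓; others ✗
  G10: stuck-at-1, inverted output ✓; others ✗
Consistent faults: {G8 stuck-at-1, G8 inverted output, G9 stuck-at-0, G9 inverted output, G10 stuck-at-1, G10 inverted output} — 6 in all.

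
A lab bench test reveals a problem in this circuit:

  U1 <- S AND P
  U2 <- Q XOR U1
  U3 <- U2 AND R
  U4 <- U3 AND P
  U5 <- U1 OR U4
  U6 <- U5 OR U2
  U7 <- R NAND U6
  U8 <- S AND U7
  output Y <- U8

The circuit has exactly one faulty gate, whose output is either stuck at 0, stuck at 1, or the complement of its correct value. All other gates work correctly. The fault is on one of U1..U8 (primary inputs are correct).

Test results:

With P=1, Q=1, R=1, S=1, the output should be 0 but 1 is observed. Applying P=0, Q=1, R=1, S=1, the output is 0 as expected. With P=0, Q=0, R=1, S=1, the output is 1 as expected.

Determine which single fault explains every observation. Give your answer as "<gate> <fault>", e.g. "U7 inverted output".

U5 stuck-at-0

Fault-free values for test 1 (P=1, Q=1, R=1, S=1): U1=1, U2=0, U3=0, U4=0, U5=1, U6=1, U7=0, U8=0, giving Y=0. Observed 1.
Test 1: faults giving observed 1 are {U5 stuck-at-0, U5 inverted output, U6 stuck-at-0, U6 inverted output, U7 stuck-at-1, U7 inverted output, U8 stuck-at-1, U8 inverted output}.
Test 2 (P=0, Q=1, R=1, S=1): fault-free U1=0, U2=1, U3=1, U4=0, U5=0, U6=1, U7=0, U8=0 → 0; observed 0. Eliminates U6 stuck-at-0, U6 inverted output, U7 stuck-at-1, U7 inverted output, U8 stuck-at-1, U8 inverted output.
Test 3 (P=0, Q=0, R=1, S=1): fault-free U1=0, U2=0, U3=0, U4=0, U5=0, U6=0, U7=1, U8=1 → 1; observed 1. Eliminates U5 inverted output.
Only U5 stuck-at-0 is consistent with every test.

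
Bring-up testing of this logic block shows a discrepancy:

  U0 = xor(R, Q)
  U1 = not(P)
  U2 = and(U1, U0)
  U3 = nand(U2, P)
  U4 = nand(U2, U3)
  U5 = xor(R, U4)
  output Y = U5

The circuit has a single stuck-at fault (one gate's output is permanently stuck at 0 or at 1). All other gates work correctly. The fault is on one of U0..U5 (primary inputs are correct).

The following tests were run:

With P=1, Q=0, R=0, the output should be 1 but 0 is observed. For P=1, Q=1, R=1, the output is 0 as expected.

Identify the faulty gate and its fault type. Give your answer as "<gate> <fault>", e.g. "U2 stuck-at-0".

U5 stuck-at-0

Fault-free values for test 1 (P=1, Q=0, R=0): U0=0, U1=0, U2=0, U3=1, U4=1, U5=1, giving Y=1. Observed 0.
Test 1: faults giving observed 0 are {U4 stuck-at-0, U5 stuck-at-0}.
Test 2 (P=1, Q=1, R=1): fault-free U0=0, U1=0, U2=0, U3=1, U4=1, U5=0 → 0; observed 0. Eliminates U4 stuck-at-0.
Only U5 stuck-at-0 is consistent with every test.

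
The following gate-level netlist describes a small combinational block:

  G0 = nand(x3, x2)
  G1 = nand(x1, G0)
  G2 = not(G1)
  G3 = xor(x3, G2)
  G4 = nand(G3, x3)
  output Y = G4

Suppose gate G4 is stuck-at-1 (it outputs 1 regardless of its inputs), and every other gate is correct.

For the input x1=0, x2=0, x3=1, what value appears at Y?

1

Propagate with G4 forced: G0=1, G1=1, G2=0, G3=1, G4=1 [stuck-at-1].
So Y = 1. (Without the fault it would be 0.)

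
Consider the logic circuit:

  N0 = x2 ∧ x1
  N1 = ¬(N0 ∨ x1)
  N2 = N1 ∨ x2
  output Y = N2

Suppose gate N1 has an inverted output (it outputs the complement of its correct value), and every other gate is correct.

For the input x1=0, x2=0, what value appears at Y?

0

Propagate with N1 forced: N0=0, N1=0 [inverted output], N2=0.
So Y = 0. (Without the fault it would be 1.)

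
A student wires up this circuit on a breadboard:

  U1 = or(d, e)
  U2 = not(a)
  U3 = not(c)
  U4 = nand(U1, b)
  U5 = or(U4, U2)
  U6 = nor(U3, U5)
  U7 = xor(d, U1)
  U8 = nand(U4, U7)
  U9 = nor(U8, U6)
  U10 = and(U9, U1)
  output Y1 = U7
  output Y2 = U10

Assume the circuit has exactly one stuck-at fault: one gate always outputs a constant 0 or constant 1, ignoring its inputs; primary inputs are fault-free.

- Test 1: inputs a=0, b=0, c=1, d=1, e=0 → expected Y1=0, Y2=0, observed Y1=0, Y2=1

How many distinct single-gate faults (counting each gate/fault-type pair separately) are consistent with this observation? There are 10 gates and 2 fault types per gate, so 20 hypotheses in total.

Fault-free: U1=1, U2=1, U3=0, U4=1, U5=1, U6=0, U7=0, U8=1, U9=0, U10=0 → Y1=0, Y2=0. Observed Y1=0, Y2=1.
  U1: none of the 2 fault types match ✗
  U2: none of the 2 fault types match ✗
  U3: none of the 2 fault types match ✗
  U4: none of the 2 fault types match ✗
  U5: none of the 2 fault types match ✗
  U6: none of the 2 fault types match ✗
  U7: none of the 2 fault types match ✗
  U8: stuck-at-0 ✓; others ✗
  U9: stuck-at-1 ✓; others ✗
  U10: stuck-at-1 ✓; others ✗
Consistent faults: {U8 stuck-at-0, U9 stuck-at-1, U10 stuck-at-1} — 3 in all.

3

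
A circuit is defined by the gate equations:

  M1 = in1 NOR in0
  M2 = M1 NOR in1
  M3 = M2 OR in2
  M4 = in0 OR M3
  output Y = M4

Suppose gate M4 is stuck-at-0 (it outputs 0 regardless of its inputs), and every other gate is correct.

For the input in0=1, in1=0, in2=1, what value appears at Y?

0

Propagate with M4 forced: M1=0, M2=1, M3=1, M4=0 [stuck-at-0].
So Y = 0. (Without the fault it would be 1.)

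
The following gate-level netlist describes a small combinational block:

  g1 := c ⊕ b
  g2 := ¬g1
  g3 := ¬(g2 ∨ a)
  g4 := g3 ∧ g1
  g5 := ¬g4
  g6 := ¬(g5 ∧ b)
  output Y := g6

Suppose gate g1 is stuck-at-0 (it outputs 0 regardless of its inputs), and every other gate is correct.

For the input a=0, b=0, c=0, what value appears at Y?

Propagate with g1 forced: g1=0 [stuck-at-0], g2=1, g3=0, g4=0, g5=1, g6=1.
So Y = 1. (Same as the fault-free value — the fault is masked on this input.)

1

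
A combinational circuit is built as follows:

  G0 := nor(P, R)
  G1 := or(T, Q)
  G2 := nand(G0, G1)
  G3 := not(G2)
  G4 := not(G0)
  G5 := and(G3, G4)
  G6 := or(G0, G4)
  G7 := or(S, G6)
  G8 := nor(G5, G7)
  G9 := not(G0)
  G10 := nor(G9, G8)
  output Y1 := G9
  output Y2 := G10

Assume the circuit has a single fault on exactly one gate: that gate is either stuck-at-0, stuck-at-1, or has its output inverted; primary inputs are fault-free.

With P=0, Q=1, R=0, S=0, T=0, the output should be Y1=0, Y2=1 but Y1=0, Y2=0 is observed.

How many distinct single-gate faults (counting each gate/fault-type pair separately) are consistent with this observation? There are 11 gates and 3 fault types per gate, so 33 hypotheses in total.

Fault-free: G0=1, G1=1, G2=0, G3=1, G4=0, G5=0, G6=1, G7=1, G8=0, G9=0, G10=1 → Y1=0, Y2=1. Observed Y1=0, Y2=0.
  G0: none of the 3 fault types match ✗
  G1: none of the 3 fault types match ✗
  G2: none of the 3 fault types match ✗
  G3: none of the 3 fault types match ✗
  G4: none of the 3 fault types match ✗
  G5: none of the 3 fault types match ✗
  G6: stuck-at-0, inverted output ✓; others ✗
  G7: stuck-at-0, inverted output ✓; others ✗
  G8: stuck-at-1, inverted output ✓; others ✗
  G9: none of the 3 fault types match ✗
  G10: stuck-at-0, inverted output ✓; others ✗
Consistent faults: {G6 stuck-at-0, G6 inverted output, G7 stuck-at-0, G7 inverted output, G8 stuck-at-1, G8 inverted output, G10 stuck-at-0, G10 inverted output} — 8 in all.

8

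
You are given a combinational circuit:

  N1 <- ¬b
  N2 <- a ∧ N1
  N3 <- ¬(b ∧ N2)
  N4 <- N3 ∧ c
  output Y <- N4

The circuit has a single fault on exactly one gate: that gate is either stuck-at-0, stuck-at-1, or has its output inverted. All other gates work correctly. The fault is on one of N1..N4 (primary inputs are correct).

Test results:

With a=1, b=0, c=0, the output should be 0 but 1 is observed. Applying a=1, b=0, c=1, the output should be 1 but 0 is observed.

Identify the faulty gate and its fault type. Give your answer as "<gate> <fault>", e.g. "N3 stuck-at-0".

Fault-free values for test 1 (a=1, b=0, c=0): N1=1, N2=1, N3=1, N4=0, giving Y=0. Observed 1.
Test 1: faults giving observed 1 are {N4 stuck-at-1, N4 inverted output}.
Test 2 (a=1, b=0, c=1): fault-free N1=1, N2=1, N3=1, N4=1 → 1; observed 0. Eliminates N4 stuck-at-1.
Only N4 inverted output is consistent with every test.

N4 inverted output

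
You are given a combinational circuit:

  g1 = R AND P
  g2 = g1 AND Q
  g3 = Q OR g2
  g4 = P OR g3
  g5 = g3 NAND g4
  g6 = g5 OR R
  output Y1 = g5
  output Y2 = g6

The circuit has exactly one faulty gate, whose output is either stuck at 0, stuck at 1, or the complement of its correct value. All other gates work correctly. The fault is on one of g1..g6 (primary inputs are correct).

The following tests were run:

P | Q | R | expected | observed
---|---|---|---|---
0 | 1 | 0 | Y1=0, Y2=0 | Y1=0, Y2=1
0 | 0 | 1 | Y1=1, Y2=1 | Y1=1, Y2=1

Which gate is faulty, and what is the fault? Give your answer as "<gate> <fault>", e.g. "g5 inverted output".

Fault-free values for test 1 (P=0, Q=1, R=0): g1=0, g2=0, g3=1, g4=1, g5=0, g6=0, giving Y1=0, Y2=0. Observed Y1=0, Y2=1.
Test 1: faults giving observed Y1=0, Y2=1 are {g6 stuck-at-1, g6 inverted output}.
Test 2 (P=0, Q=0, R=1): fault-free g1=0, g2=0, g3=0, g4=0, g5=1, g6=1 → Y1=1, Y2=1; observed Y1=1, Y2=1. Eliminates g6 inverted output.
Only g6 stuck-at-1 is consistent with every test.

g6 stuck-at-1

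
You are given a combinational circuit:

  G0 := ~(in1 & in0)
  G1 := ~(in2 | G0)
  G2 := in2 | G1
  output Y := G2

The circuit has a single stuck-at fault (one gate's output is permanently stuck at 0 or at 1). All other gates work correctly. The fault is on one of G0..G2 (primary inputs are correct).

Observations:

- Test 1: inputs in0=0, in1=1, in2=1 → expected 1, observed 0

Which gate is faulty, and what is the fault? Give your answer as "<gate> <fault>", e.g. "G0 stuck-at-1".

G2 stuck-at-0

Fault-free values for test 1 (in0=0, in1=1, in2=1): G0=1, G1=0, G2=1, giving Y=1. Observed 0.
Test 1: faults giving observed 0 are {G2 stuck-at-0}.
Only G2 stuck-at-0 is consistent with every test.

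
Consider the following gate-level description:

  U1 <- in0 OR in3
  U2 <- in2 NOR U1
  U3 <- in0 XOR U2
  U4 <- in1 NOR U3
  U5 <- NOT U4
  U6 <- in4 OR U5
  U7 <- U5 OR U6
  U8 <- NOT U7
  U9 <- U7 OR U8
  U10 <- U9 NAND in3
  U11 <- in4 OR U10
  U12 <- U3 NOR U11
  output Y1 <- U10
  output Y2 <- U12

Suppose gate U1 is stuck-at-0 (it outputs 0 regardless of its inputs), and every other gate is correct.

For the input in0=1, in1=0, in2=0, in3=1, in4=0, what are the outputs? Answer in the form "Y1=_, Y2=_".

Propagate with U1 forced: U1=0 [stuck-at-0], U2=1, U3=0, U4=1, U5=0, U6=0, U7=0, U8=1, U9=1, U10=0, U11=0, U12=1.
So the outputs are Y1=0, Y2=1. (Without the fault they would be Y1=0, Y2=0.)

Y1=0, Y2=1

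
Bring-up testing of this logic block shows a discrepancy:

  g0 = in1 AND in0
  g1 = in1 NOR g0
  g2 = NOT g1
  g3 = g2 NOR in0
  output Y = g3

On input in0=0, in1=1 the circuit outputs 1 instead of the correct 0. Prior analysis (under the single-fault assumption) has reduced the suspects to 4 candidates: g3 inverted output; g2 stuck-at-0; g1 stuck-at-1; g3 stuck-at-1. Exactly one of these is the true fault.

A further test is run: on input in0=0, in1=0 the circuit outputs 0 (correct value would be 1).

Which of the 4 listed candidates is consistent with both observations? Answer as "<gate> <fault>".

g3 inverted output

Evaluate each candidate on input in0=0, in1=0:
  g3 inverted output: g0=0, g1=1, g2=0, g3=0 [inverted output] → 0 — matches
  g2 stuck-at-0: g0=0, g1=1, g2=0 [stuck-at-0], g3=1 → 1 — eliminated
  g1 stuck-at-1: g0=0, g1=1 [stuck-at-1], g2=0, g3=1 → 1 — eliminated
  g3 stuck-at-1: g0=0, g1=1, g2=0, g3=1 [stuck-at-1] → 1 — eliminated
Only g3 inverted output reproduces the observed 0.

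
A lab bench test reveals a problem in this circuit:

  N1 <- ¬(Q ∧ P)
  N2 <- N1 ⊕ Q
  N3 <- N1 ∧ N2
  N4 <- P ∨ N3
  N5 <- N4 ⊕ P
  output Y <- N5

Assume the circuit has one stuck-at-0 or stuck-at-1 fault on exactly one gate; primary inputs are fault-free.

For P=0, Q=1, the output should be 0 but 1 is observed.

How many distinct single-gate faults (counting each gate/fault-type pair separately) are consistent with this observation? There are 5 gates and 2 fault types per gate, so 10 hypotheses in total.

Fault-free: N1=1, N2=0, N3=0, N4=0, N5=0 → 0. Observed 1.
  N1 stuck-at-0: output 0 ✗
  N1 stuck-at-1: output 0 ✗
  N2 stuck-at-0: output 0 ✗
  N2 stuck-at-1: output 1 ✓
  N3 stuck-at-0: output 0 ✗
  N3 stuck-at-1: output 1 ✓
  N4 stuck-at-0: output 0 ✗
  N4 stuck-at-1: output 1 ✓
  N5 stuck-at-0: output 0 ✗
  N5 stuck-at-1: output 1 ✓
Consistent faults: {N2 stuck-at-1, N3 stuck-at-1, N4 stuck-at-1, N5 stuck-at-1} — 4 in all.

4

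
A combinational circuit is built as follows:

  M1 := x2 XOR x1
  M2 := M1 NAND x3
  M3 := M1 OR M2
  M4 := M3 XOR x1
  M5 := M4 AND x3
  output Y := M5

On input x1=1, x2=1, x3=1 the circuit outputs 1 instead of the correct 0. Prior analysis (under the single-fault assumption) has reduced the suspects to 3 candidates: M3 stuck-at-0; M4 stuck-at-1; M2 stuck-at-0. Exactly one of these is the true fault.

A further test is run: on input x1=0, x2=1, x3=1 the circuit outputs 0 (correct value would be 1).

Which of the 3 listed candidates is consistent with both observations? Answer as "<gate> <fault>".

Evaluate each candidate on input x1=0, x2=1, x3=1:
  M3 stuck-at-0: M1=1, M2=0, M3=0 [stuck-at-0], M4=0, M5=0 → 0 — matches
  M4 stuck-at-1: M1=1, M2=0, M3=1, M4=1 [stuck-at-1], M5=1 → 1 — eliminated
  M2 stuck-at-0: M1=1, M2=0 [stuck-at-0], M3=1, M4=1, M5=1 → 1 — eliminated
Only M3 stuck-at-0 reproduces the observed 0.

M3 stuck-at-0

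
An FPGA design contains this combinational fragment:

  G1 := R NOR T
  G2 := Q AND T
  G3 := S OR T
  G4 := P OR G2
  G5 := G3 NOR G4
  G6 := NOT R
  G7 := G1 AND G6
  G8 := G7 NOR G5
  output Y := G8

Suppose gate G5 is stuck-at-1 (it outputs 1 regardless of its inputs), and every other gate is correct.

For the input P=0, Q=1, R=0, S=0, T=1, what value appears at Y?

Propagate with G5 forced: G1=0, G2=1, G3=1, G4=1, G5=1 [stuck-at-1], G6=1, G7=0, G8=0.
So Y = 0. (Without the fault it would be 1.)

0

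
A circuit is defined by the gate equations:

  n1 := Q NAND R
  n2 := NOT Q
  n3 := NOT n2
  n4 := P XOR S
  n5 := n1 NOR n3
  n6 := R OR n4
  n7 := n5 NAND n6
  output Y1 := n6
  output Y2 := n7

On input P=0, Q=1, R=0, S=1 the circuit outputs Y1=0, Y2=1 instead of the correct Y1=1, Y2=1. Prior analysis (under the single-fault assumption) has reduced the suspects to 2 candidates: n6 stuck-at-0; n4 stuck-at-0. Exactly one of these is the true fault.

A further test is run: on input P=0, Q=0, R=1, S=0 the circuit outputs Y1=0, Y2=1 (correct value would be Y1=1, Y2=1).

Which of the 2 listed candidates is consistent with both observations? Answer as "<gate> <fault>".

n6 stuck-at-0

Evaluate each candidate on input P=0, Q=0, R=1, S=0:
  n6 stuck-at-0: n1=1, n2=1, n3=0, n4=0, n5=0, n6=0 [stuck-at-0], n7=1 → Y1=0, Y2=1 — matches
  n4 stuck-at-0: n1=1, n2=1, n3=0, n4=0 [stuck-at-0], n5=0, n6=1, n7=1 → Y1=1, Y2=1 — eliminated
Only n6 stuck-at-0 reproduces the observed Y1=0, Y2=1.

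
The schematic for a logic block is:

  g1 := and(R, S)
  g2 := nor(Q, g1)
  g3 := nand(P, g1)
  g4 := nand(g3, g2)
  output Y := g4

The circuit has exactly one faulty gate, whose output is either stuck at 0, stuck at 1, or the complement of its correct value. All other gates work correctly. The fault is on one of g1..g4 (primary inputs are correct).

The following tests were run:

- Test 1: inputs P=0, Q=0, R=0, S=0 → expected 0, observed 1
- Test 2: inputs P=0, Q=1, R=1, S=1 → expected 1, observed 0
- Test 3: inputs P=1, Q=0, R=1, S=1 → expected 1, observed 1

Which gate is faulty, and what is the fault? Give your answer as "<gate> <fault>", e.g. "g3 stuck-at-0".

Fault-free values for test 1 (P=0, Q=0, R=0, S=0): g1=0, g2=1, g3=1, g4=0, giving Y=0. Observed 1.
Test 1: faults giving observed 1 are {g1 stuck-at-1, g1 inverted output, g2 stuck-at-0, g2 inverted output, g3 stuck-at-0, g3 inverted output, g4 stuck-at-1, g4 inverted output}.
Test 2 (P=0, Q=1, R=1, S=1): fault-free g1=1, g2=0, g3=1, g4=1 → 1; observed 0. Eliminates g1 stuck-at-1, g1 inverted output, g2 stuck-at-0, g3 stuck-at-0, g3 inverted output, g4 stuck-at-1.
Test 3 (P=1, Q=0, R=1, S=1): fault-free g1=1, g2=0, g3=0, g4=1 → 1; observed 1. Eliminates g4 inverted output.
Only g2 inverted output is consistent with every test.

g2 inverted output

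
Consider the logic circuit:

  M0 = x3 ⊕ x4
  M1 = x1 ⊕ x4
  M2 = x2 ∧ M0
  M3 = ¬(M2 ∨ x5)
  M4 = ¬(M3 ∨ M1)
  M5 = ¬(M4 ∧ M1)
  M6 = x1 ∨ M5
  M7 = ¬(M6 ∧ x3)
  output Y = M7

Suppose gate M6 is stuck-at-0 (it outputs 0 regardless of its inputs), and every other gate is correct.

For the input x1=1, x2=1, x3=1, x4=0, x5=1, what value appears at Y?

1

Propagate with M6 forced: M0=1, M1=1, M2=1, M3=0, M4=0, M5=1, M6=0 [stuck-at-0], M7=1.
So Y = 1. (Without the fault it would be 0.)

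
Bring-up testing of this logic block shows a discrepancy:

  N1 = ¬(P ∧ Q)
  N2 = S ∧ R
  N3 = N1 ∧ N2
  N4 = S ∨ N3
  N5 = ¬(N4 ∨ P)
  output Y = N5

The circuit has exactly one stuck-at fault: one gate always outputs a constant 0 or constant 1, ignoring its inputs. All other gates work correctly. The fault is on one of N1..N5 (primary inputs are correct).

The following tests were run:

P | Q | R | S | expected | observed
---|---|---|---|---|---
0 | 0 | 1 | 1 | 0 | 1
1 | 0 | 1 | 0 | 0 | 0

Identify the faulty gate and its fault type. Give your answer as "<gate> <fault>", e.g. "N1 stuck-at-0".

N4 stuck-at-0

Fault-free values for test 1 (P=0, Q=0, R=1, S=1): N1=1, N2=1, N3=1, N4=1, N5=0, giving Y=0. Observed 1.
Test 1: faults giving observed 1 are {N4 stuck-at-0, N5 stuck-at-1}.
Test 2 (P=1, Q=0, R=1, S=0): fault-free N1=1, N2=0, N3=0, N4=0, N5=0 → 0; observed 0. Eliminates N5 stuck-at-1.
Only N4 stuck-at-0 is consistent with every test.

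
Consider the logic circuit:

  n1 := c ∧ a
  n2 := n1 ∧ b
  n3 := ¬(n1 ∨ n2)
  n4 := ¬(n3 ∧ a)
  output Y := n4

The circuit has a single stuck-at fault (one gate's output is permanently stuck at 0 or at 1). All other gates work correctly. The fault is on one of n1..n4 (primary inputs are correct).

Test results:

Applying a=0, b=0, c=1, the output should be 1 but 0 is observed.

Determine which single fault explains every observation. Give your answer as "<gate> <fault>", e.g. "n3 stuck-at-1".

Fault-free values for test 1 (a=0, b=0, c=1): n1=0, n2=0, n3=1, n4=1, giving Y=1. Observed 0.
Test 1: faults giving observed 0 are {n4 stuck-at-0}.
Only n4 stuck-at-0 is consistent with every test.

n4 stuck-at-0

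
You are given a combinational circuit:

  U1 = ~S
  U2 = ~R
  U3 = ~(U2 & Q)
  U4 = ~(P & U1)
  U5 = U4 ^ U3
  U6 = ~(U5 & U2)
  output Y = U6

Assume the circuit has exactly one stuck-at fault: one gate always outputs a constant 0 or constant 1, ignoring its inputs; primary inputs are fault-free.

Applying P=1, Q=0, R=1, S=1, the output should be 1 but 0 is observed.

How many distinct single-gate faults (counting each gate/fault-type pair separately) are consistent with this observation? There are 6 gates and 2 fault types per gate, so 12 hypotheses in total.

Fault-free: U1=0, U2=0, U3=1, U4=1, U5=0, U6=1 → 1. Observed 0.
  U1 stuck-at-0: output 1 ✗
  U1 stuck-at-1: output 1 ✗
  U2 stuck-at-0: output 1 ✗
  U2 stuck-at-1: output 1 ✗
  U3 stuck-at-0: output 1 ✗
  U3 stuck-at-1: output 1 ✗
  U4 stuck-at-0: output 1 ✗
  U4 stuck-at-1: output 1 ✗
  U5 stuck-at-0: output 1 ✗
  U5 stuck-at-1: output 1 ✗
  U6 stuck-at-0: output 0 ✓
  U6 stuck-at-1: output 1 ✗
Consistent faults: {U6 stuck-at-0} — 1 in all.

1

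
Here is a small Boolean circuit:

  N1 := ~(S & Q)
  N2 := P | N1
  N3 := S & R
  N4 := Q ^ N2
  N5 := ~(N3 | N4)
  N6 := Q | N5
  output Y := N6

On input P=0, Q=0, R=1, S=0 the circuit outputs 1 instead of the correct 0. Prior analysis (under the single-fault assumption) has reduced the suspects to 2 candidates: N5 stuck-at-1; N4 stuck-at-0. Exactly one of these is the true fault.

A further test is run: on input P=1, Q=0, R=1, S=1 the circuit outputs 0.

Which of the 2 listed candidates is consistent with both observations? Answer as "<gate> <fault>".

N4 stuck-at-0

Evaluate each candidate on input P=1, Q=0, R=1, S=1:
  N5 stuck-at-1: N1=1, N2=1, N3=1, N4=1, N5=1 [stuck-at-1], N6=1 → 1 — eliminated
  N4 stuck-at-0: N1=1, N2=1, N3=1, N4=0 [stuck-at-0], N5=0, N6=0 → 0 — matches
Only N4 stuck-at-0 reproduces the observed 0.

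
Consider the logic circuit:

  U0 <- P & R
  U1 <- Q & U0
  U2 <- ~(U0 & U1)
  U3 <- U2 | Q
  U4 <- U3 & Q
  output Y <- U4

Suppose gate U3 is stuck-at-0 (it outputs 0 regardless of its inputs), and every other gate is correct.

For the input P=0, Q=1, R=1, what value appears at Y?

0

Propagate with U3 forced: U0=0, U1=0, U2=1, U3=0 [stuck-at-0], U4=0.
So Y = 0. (Without the fault it would be 1.)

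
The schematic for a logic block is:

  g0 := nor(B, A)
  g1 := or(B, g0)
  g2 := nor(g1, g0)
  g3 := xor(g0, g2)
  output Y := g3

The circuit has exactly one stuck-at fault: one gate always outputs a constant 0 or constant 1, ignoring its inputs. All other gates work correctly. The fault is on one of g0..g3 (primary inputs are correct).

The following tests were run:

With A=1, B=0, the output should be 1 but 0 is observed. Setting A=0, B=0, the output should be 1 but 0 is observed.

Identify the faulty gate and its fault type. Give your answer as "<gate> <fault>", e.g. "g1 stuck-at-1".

g3 stuck-at-0

Fault-free values for test 1 (A=1, B=0): g0=0, g1=0, g2=1, g3=1, giving Y=1. Observed 0.
Test 1: faults giving observed 0 are {g1 stuck-at-1, g2 stuck-at-0, g3 stuck-at-0}.
Test 2 (A=0, B=0): fault-free g0=1, g1=1, g2=0, g3=1 → 1; observed 0. Eliminates g1 stuck-at-1, g2 stuck-at-0.
Only g3 stuck-at-0 is consistent with every test.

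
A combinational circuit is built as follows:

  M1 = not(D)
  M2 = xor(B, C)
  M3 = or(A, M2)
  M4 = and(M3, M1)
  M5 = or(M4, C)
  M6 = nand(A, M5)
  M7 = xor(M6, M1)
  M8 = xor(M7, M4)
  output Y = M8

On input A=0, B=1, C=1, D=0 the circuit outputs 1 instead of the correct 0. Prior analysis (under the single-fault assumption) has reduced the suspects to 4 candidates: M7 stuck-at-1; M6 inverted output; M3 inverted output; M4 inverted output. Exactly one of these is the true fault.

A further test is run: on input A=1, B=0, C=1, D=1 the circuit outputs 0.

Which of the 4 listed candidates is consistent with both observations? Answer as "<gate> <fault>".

Evaluate each candidate on input A=1, B=0, C=1, D=1:
  M7 stuck-at-1: M1=0, M2=1, M3=1, M4=0, M5=1, M6=0, M7=1 [stuck-at-1], M8=1 → 1 — eliminated
  M6 inverted output: M1=0, M2=1, M3=1, M4=0, M5=1, M6=1 [inverted output], M7=1, M8=1 → 1 — eliminated
  M3 inverted output: M1=0, M2=1, M3=0 [inverted output], M4=0, M5=1, M6=0, M7=0, M8=0 → 0 — matches
  M4 inverted output: M1=0, M2=1, M3=1, M4=1 [inverted output], M5=1, M6=0, M7=0, M8=1 → 1 — eliminated
Only M3 inverted output reproduces the observed 0.

M3 inverted output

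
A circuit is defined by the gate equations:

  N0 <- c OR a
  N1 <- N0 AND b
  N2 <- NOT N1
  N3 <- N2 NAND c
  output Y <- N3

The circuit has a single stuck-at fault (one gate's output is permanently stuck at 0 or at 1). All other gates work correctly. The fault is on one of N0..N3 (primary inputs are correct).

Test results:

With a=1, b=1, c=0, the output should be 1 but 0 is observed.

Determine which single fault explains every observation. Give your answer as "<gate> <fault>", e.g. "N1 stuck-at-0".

N3 stuck-at-0

Fault-free values for test 1 (a=1, b=1, c=0): N0=1, N1=1, N2=0, N3=1, giving Y=1. Observed 0.
Test 1: faults giving observed 0 are {N3 stuck-at-0}.
Only N3 stuck-at-0 is consistent with every test.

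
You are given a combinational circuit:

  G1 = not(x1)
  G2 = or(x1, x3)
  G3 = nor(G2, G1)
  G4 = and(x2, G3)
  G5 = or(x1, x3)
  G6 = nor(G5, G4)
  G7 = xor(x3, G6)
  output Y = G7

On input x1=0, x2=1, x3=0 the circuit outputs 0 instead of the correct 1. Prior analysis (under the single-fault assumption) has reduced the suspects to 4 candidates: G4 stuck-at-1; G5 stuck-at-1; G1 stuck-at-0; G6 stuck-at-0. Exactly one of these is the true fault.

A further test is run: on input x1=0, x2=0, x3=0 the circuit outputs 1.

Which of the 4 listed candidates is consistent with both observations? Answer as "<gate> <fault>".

Evaluate each candidate on input x1=0, x2=0, x3=0:
  G4 stuck-at-1: G1=1, G2=0, G3=0, G4=1 [stuck-at-1], G5=0, G6=0, G7=0 → 0 — eliminated
  G5 stuck-at-1: G1=1, G2=0, G3=0, G4=0, G5=1 [stuck-at-1], G6=0, G7=0 → 0 — eliminated
  G1 stuck-at-0: G1=0 [stuck-at-0], G2=0, G3=1, G4=0, G5=0, G6=1, G7=1 → 1 — matches
  G6 stuck-at-0: G1=1, G2=0, G3=0, G4=0, G5=0, G6=0 [stuck-at-0], G7=0 → 0 — eliminated
Only G1 stuck-at-0 reproduces the observed 1.

G1 stuck-at-0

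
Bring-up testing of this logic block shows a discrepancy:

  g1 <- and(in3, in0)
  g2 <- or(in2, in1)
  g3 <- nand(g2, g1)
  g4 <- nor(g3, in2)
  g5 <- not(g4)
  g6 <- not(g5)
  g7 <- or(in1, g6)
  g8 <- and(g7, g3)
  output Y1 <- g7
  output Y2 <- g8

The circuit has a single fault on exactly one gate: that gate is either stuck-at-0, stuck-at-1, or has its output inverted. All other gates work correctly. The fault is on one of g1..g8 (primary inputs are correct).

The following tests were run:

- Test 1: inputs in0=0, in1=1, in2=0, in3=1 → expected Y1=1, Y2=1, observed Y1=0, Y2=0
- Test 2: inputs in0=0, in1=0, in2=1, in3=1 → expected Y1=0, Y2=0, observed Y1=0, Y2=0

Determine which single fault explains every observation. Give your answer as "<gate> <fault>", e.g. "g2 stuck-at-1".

g7 stuck-at-0

Fault-free values for test 1 (in0=0, in1=1, in2=0, in3=1): g1=0, g2=1, g3=1, g4=0, g5=1, g6=0, g7=1, g8=1, giving Y1=1, Y2=1. Observed Y1=0, Y2=0.
Test 1: faults giving observed Y1=0, Y2=0 are {g7 stuck-at-0, g7 inverted output}.
Test 2 (in0=0, in1=0, in2=1, in3=1): fault-free g1=0, g2=1, g3=1, g4=0, g5=1, g6=0, g7=0, g8=0 → Y1=0, Y2=0; observed Y1=0, Y2=0. Eliminates g7 inverted output.
Only g7 stuck-at-0 is consistent with every test.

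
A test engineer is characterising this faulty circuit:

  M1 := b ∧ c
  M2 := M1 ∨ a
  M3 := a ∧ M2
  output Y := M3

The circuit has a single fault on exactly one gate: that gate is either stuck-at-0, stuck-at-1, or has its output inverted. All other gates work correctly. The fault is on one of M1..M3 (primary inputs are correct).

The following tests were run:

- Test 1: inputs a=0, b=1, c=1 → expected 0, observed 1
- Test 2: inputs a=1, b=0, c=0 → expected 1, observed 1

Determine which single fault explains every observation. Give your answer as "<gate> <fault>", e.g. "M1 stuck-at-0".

M3 stuck-at-1

Fault-free values for test 1 (a=0, b=1, c=1): M1=1, M2=1, M3=0, giving Y=0. Observed 1.
Test 1: faults giving observed 1 are {M3 stuck-at-1, M3 inverted output}.
Test 2 (a=1, b=0, c=0): fault-free M1=0, M2=1, M3=1 → 1; observed 1. Eliminates M3 inverted output.
Only M3 stuck-at-1 is consistent with every test.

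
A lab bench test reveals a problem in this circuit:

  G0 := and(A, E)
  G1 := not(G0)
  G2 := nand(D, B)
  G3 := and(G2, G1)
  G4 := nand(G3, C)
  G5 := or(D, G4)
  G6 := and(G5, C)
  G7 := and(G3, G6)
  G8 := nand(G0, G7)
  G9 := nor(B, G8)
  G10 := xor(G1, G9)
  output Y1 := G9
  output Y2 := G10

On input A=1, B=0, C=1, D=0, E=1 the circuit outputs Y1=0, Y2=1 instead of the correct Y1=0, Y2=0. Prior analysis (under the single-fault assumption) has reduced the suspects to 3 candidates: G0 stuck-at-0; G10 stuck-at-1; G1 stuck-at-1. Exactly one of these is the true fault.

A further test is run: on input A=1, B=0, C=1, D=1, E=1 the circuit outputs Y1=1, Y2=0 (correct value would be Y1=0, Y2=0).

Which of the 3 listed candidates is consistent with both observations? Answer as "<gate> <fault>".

G1 stuck-at-1

Evaluate each candidate on input A=1, B=0, C=1, D=1, E=1:
  G0 stuck-at-0: G0=0 [stuck-at-0], G1=1, G2=1, G3=1, G4=0, G5=1, G6=1, G7=1, G8=1, G9=0, G10=1 → Y1=0, Y2=1 — eliminated
  G10 stuck-at-1: G0=1, G1=0, G2=1, G3=0, G4=1, G5=1, G6=1, G7=0, G8=1, G9=0, G10=1 [stuck-at-1] → Y1=0, Y2=1 — eliminated
  G1 stuck-at-1: G0=1, G1=1 [stuck-at-1], G2=1, G3=1, G4=0, G5=1, G6=1, G7=1, G8=0, G9=1, G10=0 → Y1=1, Y2=0 — matches
Only G1 stuck-at-1 reproduces the observed Y1=1, Y2=0.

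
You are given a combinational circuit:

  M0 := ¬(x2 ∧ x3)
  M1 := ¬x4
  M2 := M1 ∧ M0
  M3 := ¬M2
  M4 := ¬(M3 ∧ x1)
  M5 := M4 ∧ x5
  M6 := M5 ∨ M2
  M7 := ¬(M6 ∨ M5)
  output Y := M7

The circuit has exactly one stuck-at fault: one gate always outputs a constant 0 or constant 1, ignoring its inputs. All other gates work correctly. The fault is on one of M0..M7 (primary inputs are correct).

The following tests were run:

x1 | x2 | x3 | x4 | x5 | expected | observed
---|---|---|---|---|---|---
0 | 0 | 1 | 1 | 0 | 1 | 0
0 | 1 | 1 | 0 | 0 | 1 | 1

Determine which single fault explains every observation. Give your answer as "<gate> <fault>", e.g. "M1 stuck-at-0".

Fault-free values for test 1 (x1=0, x2=0, x3=1, x4=1, x5=0): M0=1, M1=0, M2=0, M3=1, M4=1, M5=0, M6=0, M7=1, giving Y=1. Observed 0.
Test 1: faults giving observed 0 are {M1 stuck-at-1, M2 stuck-at-1, M5 stuck-at-1, M6 stuck-at-1, M7 stuck-at-0}.
Test 2 (x1=0, x2=1, x3=1, x4=0, x5=0): fault-free M0=0, M1=1, M2=0, M3=1, M4=1, M5=0, M6=0, M7=1 → 1; observed 1. Eliminates M2 stuck-at-1, M5 stuck-at-1, M6 stuck-at-1, M7 stuck-at-0.
Only M1 stuck-at-1 is consistent with every test.

M1 stuck-at-1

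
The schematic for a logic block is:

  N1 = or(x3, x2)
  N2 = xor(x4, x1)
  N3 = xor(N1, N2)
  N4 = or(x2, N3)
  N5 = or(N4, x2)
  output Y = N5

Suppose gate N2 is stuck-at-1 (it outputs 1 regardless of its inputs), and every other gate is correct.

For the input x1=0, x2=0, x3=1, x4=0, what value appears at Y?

Propagate with N2 forced: N1=1, N2=1 [stuck-at-1], N3=0, N4=0, N5=0.
So Y = 0. (Without the fault it would be 1.)

0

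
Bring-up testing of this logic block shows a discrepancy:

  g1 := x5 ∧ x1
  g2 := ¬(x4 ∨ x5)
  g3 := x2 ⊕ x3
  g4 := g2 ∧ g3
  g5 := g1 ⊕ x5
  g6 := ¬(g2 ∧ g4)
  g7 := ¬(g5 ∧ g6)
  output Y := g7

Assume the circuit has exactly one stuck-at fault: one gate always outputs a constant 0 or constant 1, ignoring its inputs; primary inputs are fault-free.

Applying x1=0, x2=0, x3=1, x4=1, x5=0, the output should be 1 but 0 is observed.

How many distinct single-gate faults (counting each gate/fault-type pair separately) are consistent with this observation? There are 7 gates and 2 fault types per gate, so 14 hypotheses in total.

Fault-free: g1=0, g2=0, g3=1, g4=0, g5=0, g6=1, g7=1 → 1. Observed 0.
  g1 stuck-at-0: output 1 ✗
  g1 stuck-at-1: output 0 ✓
  g2 stuck-at-0: output 1 ✗
  g2 stuck-at-1: output 1 ✗
  g3 stuck-at-0: output 1 ✗
  g3 stuck-at-1: output 1 ✗
  g4 stuck-at-0: output 1 ✗
  g4 stuck-at-1: output 1 ✗
  g5 stuck-at-0: output 1 ✗
  g5 stuck-at-1: output 0 ✓
  g6 stuck-at-0: output 1 ✗
  g6 stuck-at-1: output 1 ✗
  g7 stuck-at-0: output 0 ✓
  g7 stuck-at-1: output 1 ✗
Consistent faults: {g1 stuck-at-1, g5 stuck-at-1, g7 stuck-at-0} — 3 in all.

3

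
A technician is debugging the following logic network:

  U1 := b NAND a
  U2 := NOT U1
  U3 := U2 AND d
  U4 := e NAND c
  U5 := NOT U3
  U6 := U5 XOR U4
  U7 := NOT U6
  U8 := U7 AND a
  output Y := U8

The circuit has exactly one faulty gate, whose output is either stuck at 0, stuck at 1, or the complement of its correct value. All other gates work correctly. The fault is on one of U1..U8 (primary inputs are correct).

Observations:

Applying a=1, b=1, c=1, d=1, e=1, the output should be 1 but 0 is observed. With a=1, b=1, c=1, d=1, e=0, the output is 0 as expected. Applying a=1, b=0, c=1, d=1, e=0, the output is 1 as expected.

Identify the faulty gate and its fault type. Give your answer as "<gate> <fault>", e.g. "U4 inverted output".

U4 stuck-at-1

Fault-free values for test 1 (a=1, b=1, c=1, d=1, e=1): U1=0, U2=1, U3=1, U4=0, U5=0, U6=0, U7=1, U8=1, giving Y=1. Observed 0.
Test 1: faults giving observed 0 are {U1 stuck-at-1, U1 inverted output, U2 stuck-at-0, U2 inverted output, U3 stuck-at-0, U3 inverted output, U4 stuck-at-1, U4 inverted output, U5 stuck-at-1, U5 inverted output, U6 stuck-at-1, U6 inverted output, U7 stuck-at-0, U7 inverted output, U8 stuck-at-0, U8 inverted output}.
Test 2 (a=1, b=1, c=1, d=1, e=0): fault-free U1=0, U2=1, U3=1, U4=1, U5=0, U6=1, U7=0, U8=0 → 0; observed 0. Eliminates U1 stuck-at-1, U1 inverted output, U2 stuck-at-0, U2 inverted output, U3 stuck-at-0, U3 inverted output, U4 inverted output, U5 stuck-at-1, U5 inverted output, U6 inverted output, U7 inverted output, U8 inverted output.
Test 3 (a=1, b=0, c=1, d=1, e=0): fault-free U1=1, U2=0, U3=0, U4=1, U5=1, U6=0, U7=1, U8=1 → 1; observed 1. Eliminates U6 stuck-at-1, U7 stuck-at-0, U8 stuck-at-0.
Only U4 stuck-at-1 is consistent with every test.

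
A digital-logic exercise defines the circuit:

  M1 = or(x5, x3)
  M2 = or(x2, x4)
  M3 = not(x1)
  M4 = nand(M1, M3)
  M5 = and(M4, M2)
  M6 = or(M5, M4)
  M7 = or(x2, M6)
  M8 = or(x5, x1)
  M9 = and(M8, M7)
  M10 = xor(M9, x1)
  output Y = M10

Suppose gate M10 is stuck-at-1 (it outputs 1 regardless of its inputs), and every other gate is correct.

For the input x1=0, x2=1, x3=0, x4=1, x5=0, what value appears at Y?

Propagate with M10 forced: M1=0, M2=1, M3=1, M4=1, M5=1, M6=1, M7=1, M8=0, M9=0, M10=1 [stuck-at-1].
So Y = 1. (Without the fault it would be 0.)

1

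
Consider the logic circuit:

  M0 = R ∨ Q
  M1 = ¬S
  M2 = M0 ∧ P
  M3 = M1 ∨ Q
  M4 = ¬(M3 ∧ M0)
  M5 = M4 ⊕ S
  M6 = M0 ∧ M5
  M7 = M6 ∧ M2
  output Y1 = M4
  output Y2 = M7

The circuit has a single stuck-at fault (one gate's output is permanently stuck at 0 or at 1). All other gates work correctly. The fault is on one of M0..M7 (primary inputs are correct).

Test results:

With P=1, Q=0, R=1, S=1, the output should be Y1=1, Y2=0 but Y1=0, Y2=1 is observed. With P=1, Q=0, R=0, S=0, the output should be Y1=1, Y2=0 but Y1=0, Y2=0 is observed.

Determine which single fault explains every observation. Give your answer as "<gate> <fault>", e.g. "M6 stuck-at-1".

Fault-free values for test 1 (P=1, Q=0, R=1, S=1): M0=1, M1=0, M2=1, M3=0, M4=1, M5=0, M6=0, M7=0, giving Y1=1, Y2=0. Observed Y1=0, Y2=1.
Test 1: faults giving observed Y1=0, Y2=1 are {M1 stuck-at-1, M3 stuck-at-1, M4 stuck-at-0}.
Test 2 (P=1, Q=0, R=0, S=0): fault-free M0=0, M1=1, M2=0, M3=1, M4=1, M5=1, M6=0, M7=0 → Y1=1, Y2=0; observed Y1=0, Y2=0. Eliminates M1 stuck-at-1, M3 stuck-at-1.
Only M4 stuck-at-0 is consistent with every test.

M4 stuck-at-0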